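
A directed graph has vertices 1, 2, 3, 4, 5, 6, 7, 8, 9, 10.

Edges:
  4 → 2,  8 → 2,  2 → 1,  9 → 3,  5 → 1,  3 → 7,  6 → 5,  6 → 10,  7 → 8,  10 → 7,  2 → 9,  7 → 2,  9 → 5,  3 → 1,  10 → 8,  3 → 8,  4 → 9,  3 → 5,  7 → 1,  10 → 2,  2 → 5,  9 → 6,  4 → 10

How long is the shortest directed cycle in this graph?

4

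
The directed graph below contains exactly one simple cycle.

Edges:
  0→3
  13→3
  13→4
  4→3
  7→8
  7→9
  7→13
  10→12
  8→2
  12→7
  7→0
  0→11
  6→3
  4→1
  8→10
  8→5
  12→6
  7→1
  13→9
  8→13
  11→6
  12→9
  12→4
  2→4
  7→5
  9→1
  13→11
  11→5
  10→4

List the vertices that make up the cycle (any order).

DFS with gray/black marking from 7:
7 gray
  5 gray
  5 black
  9 gray
    1 gray
    1 black
  9 black
  0 gray
    3 gray
    3 black
    11 gray
      6 gray
        6→3: 3 black — skip
      6 black
      11→5: 5 black — skip
    11 black
  0 black
  13 gray
    13→11: 11 black — skip
    13→3: 3 black — skip
    4 gray
      4→3: 3 black — skip
      4→1: 1 black — skip
    4 black
    13→9: 9 black — skip
  13 black
  7→1: 1 black — skip
  8 gray
    8→5: 5 black — skip
    10 gray
      12 gray
        12→6: 6 black — skip
        12→9: 9 black — skip
        12→4: 4 black — skip
        12→7: 7 is gray → back edge
Back edge closes the cycle 7 → 8 → 10 → 12 → 7; its vertices are {7, 8, 10, 12}.

7, 8, 10, 12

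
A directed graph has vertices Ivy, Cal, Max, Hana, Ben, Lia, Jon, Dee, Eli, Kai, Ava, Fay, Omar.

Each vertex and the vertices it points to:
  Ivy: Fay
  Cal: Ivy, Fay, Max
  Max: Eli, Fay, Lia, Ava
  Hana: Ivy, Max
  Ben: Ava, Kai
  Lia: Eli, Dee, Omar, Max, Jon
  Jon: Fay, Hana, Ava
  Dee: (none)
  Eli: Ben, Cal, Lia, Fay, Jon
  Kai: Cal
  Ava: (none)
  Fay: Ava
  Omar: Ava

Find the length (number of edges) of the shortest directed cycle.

2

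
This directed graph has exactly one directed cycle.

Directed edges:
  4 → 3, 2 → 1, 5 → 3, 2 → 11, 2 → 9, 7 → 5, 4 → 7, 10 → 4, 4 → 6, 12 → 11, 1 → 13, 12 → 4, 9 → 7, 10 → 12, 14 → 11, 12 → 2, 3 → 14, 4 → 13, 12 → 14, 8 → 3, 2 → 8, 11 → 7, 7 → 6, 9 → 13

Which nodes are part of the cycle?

3, 5, 7, 11, 14

DFS with gray/black marking from 11:
11 gray
  7 gray
    6 gray
    6 black
    5 gray
      3 gray
        14 gray
          14→11: 11 is gray → back edge
Back edge closes the cycle 11 → 7 → 5 → 3 → 14 → 11; its vertices are {3, 5, 7, 11, 14}.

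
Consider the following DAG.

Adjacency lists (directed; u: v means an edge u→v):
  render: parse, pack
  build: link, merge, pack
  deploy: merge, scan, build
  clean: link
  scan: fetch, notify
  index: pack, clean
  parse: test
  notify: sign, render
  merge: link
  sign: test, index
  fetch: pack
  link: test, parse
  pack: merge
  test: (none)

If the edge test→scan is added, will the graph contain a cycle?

Yes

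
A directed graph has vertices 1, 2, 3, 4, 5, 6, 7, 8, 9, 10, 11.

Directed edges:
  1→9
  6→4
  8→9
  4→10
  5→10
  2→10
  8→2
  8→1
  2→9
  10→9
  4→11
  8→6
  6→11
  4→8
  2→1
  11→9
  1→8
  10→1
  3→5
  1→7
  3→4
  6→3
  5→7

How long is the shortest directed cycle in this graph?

2

For each vertex v, BFS finds the shortest path from v back to v.
The shortest such closed walk is 8 → 1 → 8, length 2.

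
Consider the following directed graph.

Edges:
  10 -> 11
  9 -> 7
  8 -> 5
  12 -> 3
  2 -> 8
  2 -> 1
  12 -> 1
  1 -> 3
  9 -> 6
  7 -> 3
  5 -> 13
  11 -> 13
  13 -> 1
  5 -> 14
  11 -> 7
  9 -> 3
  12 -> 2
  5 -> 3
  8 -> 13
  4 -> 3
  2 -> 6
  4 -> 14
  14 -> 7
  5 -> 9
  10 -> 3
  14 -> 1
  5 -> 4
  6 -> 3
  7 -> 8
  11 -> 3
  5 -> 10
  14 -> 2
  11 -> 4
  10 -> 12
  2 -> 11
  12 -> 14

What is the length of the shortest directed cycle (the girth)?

For each vertex v, BFS finds the shortest path from v back to v.
The shortest such closed walk is 5 → 9 → 7 → 8 → 5, length 4.

4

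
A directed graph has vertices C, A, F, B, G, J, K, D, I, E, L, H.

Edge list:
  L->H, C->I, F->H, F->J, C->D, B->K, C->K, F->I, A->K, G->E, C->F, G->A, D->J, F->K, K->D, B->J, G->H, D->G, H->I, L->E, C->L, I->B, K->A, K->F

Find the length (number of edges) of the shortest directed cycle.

For each vertex v, BFS finds the shortest path from v back to v.
The shortest such closed walk is K → A → K, length 2.

2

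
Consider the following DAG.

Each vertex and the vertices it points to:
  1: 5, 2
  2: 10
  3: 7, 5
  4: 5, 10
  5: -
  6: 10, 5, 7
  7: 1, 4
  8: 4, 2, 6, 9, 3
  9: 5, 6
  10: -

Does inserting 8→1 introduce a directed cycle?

Adding 8→1 creates a cycle iff 1 can already reach 8.
Explore from 1: no path reaches 8. The graph stays acyclic.

No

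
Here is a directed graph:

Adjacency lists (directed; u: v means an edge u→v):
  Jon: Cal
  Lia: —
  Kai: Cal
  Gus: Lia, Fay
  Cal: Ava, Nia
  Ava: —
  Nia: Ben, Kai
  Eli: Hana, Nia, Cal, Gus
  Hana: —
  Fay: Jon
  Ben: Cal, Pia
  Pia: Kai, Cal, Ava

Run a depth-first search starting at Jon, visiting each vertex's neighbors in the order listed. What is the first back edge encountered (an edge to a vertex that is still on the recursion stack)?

Ben→Cal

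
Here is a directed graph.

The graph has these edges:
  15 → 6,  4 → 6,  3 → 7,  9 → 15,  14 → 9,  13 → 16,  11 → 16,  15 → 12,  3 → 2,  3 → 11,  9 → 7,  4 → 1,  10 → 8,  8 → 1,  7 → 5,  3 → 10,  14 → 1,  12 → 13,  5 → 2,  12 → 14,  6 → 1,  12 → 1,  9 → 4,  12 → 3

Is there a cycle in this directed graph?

Yes

DFS with white/gray/black marking, starting from 5:
5 gray
  2 gray
  2 black
5 black
1 gray
1 black
3 gray
  11 gray
    16 gray
    16 black
  11 black
  3→2: 2 black — skip
  10 gray
    8 gray
      8→1: 1 black — skip
    8 black
  10 black
  7 gray
    7→5: 5 black — skip
  7 black
3 black
4 gray
  6 gray
    6→1: 1 black — skip
  6 black
  4→1: 1 black — skip
4 black
9 gray
  9→7: 7 black — skip
  15 gray
    15→6: 6 black — skip
    12 gray
      13 gray
        13→16: 16 black — skip
      13 black
      12→1: 1 black — skip
      12→3: 3 black — skip
      14 gray
        14→9: 9 is gray → back edge
Back edge found, so a cycle exists: 9 → 15 → 12 → 14 → 9.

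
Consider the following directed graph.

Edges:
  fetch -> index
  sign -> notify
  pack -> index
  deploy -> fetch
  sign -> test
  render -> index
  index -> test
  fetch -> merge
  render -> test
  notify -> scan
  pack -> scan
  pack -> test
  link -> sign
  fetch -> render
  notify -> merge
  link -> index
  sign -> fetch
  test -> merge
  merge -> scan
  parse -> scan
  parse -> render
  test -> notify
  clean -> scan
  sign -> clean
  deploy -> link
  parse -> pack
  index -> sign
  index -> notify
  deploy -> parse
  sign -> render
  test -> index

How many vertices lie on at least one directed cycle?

5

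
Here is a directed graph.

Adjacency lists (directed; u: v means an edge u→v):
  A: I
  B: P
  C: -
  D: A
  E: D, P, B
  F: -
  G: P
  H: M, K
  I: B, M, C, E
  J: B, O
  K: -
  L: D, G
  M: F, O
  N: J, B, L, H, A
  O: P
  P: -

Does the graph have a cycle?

DFS with white/gray/black marking, starting from N:
N gray
  J gray
    B gray
      P gray
      P black
    B black
    O gray
      O→P: P black — skip
    O black
  J black
  N→B: B black — skip
  L gray
    D gray
      A gray
        I gray
          I→B: B black — skip
          M gray
            F gray
            F black
            M→O: O black — skip
          M black
          C gray
          C black
          E gray
            E→D: D is gray → back edge
Back edge found, so a cycle exists: D → A → I → E → D.

Yes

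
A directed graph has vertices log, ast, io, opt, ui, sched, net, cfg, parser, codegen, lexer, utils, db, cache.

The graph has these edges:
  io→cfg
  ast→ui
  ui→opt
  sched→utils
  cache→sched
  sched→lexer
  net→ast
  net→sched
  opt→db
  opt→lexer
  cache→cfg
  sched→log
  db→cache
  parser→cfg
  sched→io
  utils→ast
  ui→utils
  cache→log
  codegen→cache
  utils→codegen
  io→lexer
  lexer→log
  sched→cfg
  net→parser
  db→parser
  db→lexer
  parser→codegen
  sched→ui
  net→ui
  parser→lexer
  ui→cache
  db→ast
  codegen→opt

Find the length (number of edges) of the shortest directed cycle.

3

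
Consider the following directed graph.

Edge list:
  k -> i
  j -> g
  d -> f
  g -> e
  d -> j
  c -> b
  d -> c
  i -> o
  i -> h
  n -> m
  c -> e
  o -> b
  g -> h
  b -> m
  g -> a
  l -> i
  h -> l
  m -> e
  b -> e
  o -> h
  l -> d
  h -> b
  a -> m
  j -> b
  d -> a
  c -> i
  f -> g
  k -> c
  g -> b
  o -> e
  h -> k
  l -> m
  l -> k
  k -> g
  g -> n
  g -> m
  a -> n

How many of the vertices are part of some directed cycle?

10

A vertex is on a directed cycle iff it belongs to a strongly connected component of size ≥ 2 (or has a self-loop).
The vertices on cycles are {c, d, f, g, h, i, j, k, l, o} — 10 in total.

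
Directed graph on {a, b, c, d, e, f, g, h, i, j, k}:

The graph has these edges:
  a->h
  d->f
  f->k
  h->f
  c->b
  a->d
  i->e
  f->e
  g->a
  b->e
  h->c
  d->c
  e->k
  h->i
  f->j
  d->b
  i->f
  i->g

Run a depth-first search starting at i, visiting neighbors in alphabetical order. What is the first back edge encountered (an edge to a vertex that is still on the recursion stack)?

h→i

DFS from i (visiting neighbors in alphabetical order); mark gray on enter, black on exit:
i gray
  e gray
    k gray
    k black
  e black
  f gray
    f→e: e black — skip
    j gray
    j black
    f→k: k black — skip
  f black
  g gray
    a gray
      d gray
        b gray
          b→e: e black — skip
        b black
        c gray
          c→b: b black — skip
        c black
        d→f: f black — skip
      d black
      h gray
        h→c: c black — skip
        h→f: f black — skip
        h→i: i is gray → back edge
First back edge: h → i.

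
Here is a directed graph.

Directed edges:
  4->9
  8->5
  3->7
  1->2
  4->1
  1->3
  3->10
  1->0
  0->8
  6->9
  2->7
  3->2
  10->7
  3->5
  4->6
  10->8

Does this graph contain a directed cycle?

No

DFS with white/gray/black marking, starting from 1:
1 gray
  2 gray
    7 gray
    7 black
  2 black
  3 gray
    10 gray
      10→7: 7 black — skip
      8 gray
        5 gray
        5 black
      8 black
    10 black
    3→7: 7 black — skip
    3→2: 2 black — skip
    3→5: 5 black — skip
  3 black
  0 gray
    0→8: 8 black — skip
  0 black
1 black
4 gray
  6 gray
    9 gray
    9 black
  6 black
  4→1: 1 black — skip
  4→9: 9 black — skip
4 black
Every edge goes to a white or black vertex — no back edge, so the graph is acyclic.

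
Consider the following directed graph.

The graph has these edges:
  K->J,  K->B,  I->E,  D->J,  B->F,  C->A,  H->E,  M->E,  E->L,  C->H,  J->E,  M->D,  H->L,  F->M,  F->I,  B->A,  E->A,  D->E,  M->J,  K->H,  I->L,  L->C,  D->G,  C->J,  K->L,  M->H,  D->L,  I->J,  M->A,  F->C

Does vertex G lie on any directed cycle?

G lies on a cycle iff there is a path from G back to itself.
Exploring from G, it never reaches itself; equivalently, its strongly connected component is a singleton.

No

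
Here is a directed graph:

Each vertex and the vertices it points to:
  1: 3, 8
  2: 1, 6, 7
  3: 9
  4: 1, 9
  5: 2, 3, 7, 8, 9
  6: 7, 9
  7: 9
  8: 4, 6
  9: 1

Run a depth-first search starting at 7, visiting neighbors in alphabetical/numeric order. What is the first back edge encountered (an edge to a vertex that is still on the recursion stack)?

3→9

DFS from 7 (visiting neighbors in alphabetical/numeric order); mark gray on enter, black on exit:
7 gray
  9 gray
    1 gray
      3 gray
        3→9: 9 is gray → back edge
First back edge: 3 → 9.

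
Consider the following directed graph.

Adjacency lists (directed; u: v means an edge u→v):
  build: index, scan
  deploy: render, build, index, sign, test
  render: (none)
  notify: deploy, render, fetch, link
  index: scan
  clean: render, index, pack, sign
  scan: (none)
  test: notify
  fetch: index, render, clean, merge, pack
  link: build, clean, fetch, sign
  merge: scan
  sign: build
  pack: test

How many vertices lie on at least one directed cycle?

A vertex is on a directed cycle iff it belongs to a strongly connected component of size ≥ 2 (or has a self-loop).
The vertices on cycles are {link, pack, test, clean, fetch, deploy, notify} — 7 in total.

7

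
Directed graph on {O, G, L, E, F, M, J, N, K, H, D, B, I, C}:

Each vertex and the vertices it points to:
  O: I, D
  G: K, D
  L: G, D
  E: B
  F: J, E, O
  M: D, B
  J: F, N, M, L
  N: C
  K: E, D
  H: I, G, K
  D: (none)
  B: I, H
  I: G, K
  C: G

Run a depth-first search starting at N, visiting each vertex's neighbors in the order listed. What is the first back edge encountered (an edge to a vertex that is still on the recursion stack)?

DFS from N (visiting each vertex's neighbors in the order listed); mark gray on enter, black on exit:
N gray
  C gray
    G gray
      K gray
        E gray
          B gray
            I gray
              I→G: G is gray → back edge
First back edge: I → G.

I->G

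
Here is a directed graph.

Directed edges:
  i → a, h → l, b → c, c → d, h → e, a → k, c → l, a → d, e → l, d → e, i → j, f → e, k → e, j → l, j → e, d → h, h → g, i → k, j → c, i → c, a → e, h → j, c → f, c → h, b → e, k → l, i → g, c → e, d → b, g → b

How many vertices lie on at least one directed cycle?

A vertex is on a directed cycle iff it belongs to a strongly connected component of size ≥ 2 (or has a self-loop).
The vertices on cycles are {b, c, d, g, h, j} — 6 in total.

6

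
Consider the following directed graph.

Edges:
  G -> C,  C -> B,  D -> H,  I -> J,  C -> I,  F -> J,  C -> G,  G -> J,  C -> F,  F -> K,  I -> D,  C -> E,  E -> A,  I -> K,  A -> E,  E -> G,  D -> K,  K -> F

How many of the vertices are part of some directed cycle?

A vertex is on a directed cycle iff it belongs to a strongly connected component of size ≥ 2 (or has a self-loop).
The vertices on cycles are {A, C, E, F, G, K} — 6 in total.

6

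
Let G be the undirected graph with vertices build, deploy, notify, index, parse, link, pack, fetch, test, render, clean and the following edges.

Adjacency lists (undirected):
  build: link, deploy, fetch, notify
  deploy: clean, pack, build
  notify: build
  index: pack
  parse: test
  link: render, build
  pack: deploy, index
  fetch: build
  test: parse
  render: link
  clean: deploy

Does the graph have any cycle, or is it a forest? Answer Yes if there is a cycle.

No

DFS, tracking each vertex's parent; an edge to a visited non-parent vertex closes a cycle.
Start from fetch:
visit fetch (parent –)
  visit build (parent fetch)
    visit link (parent build)
      visit render (parent link)
        render–link: parent, skip
      link–build: parent, skip
    visit deploy (parent build)
      visit clean (parent deploy)
        clean–deploy: parent, skip
      visit pack (parent deploy)
        pack–deploy: parent, skip
        visit index (parent pack)
          index–pack: parent, skip
      deploy–build: parent, skip
    build–fetch: parent, skip
    visit notify (parent build)
      notify–build: parent, skip
visit parse (parent –)
  visit test (parent parse)
    test–parse: parent, skip
No non-parent visited neighbor found — the graph is a forest.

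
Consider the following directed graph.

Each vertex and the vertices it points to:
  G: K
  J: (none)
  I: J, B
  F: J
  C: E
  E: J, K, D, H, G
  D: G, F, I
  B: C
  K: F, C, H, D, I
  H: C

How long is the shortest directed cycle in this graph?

3

For each vertex v, BFS finds the shortest path from v back to v.
The shortest such closed walk is E → H → C → E, length 3.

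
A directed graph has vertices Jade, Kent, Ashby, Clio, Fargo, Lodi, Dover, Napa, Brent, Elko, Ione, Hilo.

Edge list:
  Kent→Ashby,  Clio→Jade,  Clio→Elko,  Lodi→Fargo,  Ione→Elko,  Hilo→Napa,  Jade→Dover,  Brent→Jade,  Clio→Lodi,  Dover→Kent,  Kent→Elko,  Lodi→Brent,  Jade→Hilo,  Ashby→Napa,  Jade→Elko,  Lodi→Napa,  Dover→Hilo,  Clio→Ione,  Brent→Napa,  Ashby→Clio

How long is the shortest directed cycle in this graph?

5

For each vertex v, BFS finds the shortest path from v back to v.
The shortest such closed walk is Clio → Jade → Dover → Kent → Ashby → Clio, length 5.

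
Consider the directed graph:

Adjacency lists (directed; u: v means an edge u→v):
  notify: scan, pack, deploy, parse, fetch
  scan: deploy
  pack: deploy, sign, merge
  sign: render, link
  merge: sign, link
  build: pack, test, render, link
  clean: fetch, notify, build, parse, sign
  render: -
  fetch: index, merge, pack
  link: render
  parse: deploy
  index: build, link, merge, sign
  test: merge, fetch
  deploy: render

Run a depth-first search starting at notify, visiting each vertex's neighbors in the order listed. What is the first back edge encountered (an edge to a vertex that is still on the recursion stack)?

DFS from notify (visiting each vertex's neighbors in the order listed); mark gray on enter, black on exit:
notify gray
  scan gray
    deploy gray
      render gray
      render black
    deploy black
  scan black
  pack gray
    pack→deploy: deploy black — skip
    sign gray
      sign→render: render black — skip
      link gray
        link→render: render black — skip
      link black
    sign black
    merge gray
      merge→sign: sign black — skip
      merge→link: link black — skip
    merge black
  pack black
  notify→deploy: deploy black — skip
  parse gray
    parse→deploy: deploy black — skip
  parse black
  fetch gray
    index gray
      build gray
        build→pack: pack black — skip
        test gray
          test→merge: merge black — skip
          test→fetch: fetch is gray → back edge
First back edge: test → fetch.

test→fetch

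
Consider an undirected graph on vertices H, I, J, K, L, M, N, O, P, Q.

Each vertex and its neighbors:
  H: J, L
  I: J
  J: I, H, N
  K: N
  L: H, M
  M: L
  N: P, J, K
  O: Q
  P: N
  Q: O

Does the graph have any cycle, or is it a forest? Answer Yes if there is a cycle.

DFS, tracking each vertex's parent; an edge to a visited non-parent vertex closes a cycle.
Start from H:
visit H (parent –)
  visit J (parent H)
    visit I (parent J)
      I–J: parent, skip
    J–H: parent, skip
    visit N (parent J)
      visit P (parent N)
        P–N: parent, skip
      N–J: parent, skip
      visit K (parent N)
        K–N: parent, skip
  visit L (parent H)
    L–H: parent, skip
    visit M (parent L)
      M–L: parent, skip
visit O (parent –)
  visit Q (parent O)
    Q–O: parent, skip
No non-parent visited neighbor found — the graph is a forest.

No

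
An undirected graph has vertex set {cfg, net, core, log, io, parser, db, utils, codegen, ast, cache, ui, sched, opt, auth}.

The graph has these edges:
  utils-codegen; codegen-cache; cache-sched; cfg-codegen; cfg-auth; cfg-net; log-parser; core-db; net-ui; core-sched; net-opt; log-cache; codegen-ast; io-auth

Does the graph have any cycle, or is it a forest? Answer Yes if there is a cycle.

DFS, tracking each vertex's parent; an edge to a visited non-parent vertex closes a cycle.
Start from ast:
visit ast (parent –)
  visit codegen (parent ast)
    codegen–ast: parent, skip
    visit cache (parent codegen)
      visit log (parent cache)
        visit parser (parent log)
          parser–log: parent, skip
        log–cache: parent, skip
      cache–codegen: parent, skip
      visit sched (parent cache)
        sched–cache: parent, skip
        visit core (parent sched)
          core–sched: parent, skip
          visit db (parent core)
            db–core: parent, skip
    visit utils (parent codegen)
      utils–codegen: parent, skip
    visit cfg (parent codegen)
      visit auth (parent cfg)
        visit io (parent auth)
          io–auth: parent, skip
        auth–cfg: parent, skip
      cfg–codegen: parent, skip
      visit net (parent cfg)
        visit opt (parent net)
          opt–net: parent, skip
        visit ui (parent net)
          ui–net: parent, skip
        net–cfg: parent, skip
No non-parent visited neighbor found — the graph is a forest.

No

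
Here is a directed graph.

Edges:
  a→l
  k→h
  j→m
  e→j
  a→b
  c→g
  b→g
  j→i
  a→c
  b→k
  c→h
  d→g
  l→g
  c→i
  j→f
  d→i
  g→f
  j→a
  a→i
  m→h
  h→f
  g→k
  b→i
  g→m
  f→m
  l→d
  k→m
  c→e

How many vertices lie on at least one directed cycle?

7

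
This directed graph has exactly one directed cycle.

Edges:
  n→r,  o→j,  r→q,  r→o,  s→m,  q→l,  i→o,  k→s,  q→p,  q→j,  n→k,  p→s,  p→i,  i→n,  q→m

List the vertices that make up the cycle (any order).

i, n, p, q, r

DFS with gray/black marking from n:
n gray
  k gray
    s gray
      m gray
      m black
    s black
  k black
  r gray
    o gray
      j gray
      j black
    o black
    q gray
      l gray
      l black
      p gray
        i gray
          i→n: n is gray → back edge
Back edge closes the cycle n → r → q → p → i → n; its vertices are {i, n, p, q, r}.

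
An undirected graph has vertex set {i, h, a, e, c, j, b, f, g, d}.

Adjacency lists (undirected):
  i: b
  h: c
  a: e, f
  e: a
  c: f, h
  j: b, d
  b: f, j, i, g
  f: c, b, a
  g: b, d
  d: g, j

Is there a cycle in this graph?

Yes

DFS, tracking each vertex's parent; an edge to a visited non-parent vertex closes a cycle.
Start from j:
visit j (parent –)
  visit b (parent j)
    visit f (parent b)
      visit c (parent f)
        c–f: parent, skip
        visit h (parent c)
          h–c: parent, skip
      f–b: parent, skip
      visit a (parent f)
        visit e (parent a)
          e–a: parent, skip
        a–f: parent, skip
    b–j: parent, skip
    visit i (parent b)
      i–b: parent, skip
    visit g (parent b)
      g–b: parent, skip
      visit d (parent g)
        d–g: parent, skip
        d–j: j visited and ≠ parent → cycle
Cycle: j – b – g – d – j.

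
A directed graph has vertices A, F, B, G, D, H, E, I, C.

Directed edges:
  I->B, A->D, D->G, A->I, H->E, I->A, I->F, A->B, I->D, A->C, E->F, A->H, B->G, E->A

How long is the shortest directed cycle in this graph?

2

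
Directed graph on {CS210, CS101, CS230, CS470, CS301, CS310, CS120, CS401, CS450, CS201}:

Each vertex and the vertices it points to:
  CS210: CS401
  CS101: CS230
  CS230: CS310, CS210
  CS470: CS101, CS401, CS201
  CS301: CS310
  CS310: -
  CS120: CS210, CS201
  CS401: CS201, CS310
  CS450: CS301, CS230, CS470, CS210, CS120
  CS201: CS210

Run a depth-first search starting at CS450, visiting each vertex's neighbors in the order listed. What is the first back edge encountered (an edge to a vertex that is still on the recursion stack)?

DFS from CS450 (visiting each vertex's neighbors in the order listed); mark gray on enter, black on exit:
CS450 gray
  CS301 gray
    CS310 gray
    CS310 black
  CS301 black
  CS230 gray
    CS230→CS310: CS310 black — skip
    CS210 gray
      CS401 gray
        CS201 gray
          CS201→CS210: CS210 is gray → back edge
First back edge: CS201 → CS210.

CS201→CS210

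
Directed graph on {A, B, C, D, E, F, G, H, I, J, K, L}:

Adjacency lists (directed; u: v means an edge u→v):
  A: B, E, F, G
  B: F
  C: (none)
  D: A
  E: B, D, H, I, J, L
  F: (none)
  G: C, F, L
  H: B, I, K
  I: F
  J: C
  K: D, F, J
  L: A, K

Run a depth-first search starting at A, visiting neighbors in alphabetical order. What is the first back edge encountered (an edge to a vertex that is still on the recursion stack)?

DFS from A (visiting neighbors in alphabetical order); mark gray on enter, black on exit:
A gray
  B gray
    F gray
    F black
  B black
  E gray
    E→B: B black — skip
    D gray
      D→A: A is gray → back edge
First back edge: D → A.

D→A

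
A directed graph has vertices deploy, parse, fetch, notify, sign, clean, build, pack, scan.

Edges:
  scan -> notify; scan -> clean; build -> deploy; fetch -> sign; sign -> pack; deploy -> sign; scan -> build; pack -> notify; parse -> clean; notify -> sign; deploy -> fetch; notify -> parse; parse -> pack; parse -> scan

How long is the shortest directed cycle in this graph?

For each vertex v, BFS finds the shortest path from v back to v.
The shortest such closed walk is parse → scan → notify → parse, length 3.

3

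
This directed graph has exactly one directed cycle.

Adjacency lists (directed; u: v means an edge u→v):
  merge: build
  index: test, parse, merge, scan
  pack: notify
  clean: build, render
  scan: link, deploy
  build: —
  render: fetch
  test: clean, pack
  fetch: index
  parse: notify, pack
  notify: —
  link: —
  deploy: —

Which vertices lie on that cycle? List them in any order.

test, clean, fetch, index, render

DFS with gray/black marking from index:
index gray
  test gray
    clean gray
      build gray
      build black
      render gray
        fetch gray
          fetch→index: index is gray → back edge
Back edge closes the cycle index → test → clean → render → fetch → index; its vertices are {test, clean, fetch, index, render}.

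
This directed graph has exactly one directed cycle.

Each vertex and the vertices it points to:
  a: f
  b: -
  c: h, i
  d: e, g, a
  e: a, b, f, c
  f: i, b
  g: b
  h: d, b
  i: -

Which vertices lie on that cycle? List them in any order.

c, d, e, h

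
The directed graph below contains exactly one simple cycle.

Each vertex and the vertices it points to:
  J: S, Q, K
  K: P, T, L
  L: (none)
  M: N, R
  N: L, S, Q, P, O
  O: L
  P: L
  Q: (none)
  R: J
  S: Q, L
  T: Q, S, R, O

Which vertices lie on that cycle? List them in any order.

J, K, R, T

DFS with gray/black marking from R:
R gray
  J gray
    S gray
      Q gray
      Q black
      L gray
      L black
    S black
    J→Q: Q black — skip
    K gray
      P gray
        P→L: L black — skip
      P black
      T gray
        T→Q: Q black — skip
        T→S: S black — skip
        T→R: R is gray → back edge
Back edge closes the cycle R → J → K → T → R; its vertices are {J, K, R, T}.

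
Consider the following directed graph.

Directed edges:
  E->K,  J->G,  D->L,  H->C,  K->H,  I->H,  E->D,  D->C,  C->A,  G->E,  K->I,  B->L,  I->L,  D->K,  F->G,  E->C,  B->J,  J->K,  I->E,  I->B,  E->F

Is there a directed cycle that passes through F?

F is on a cycle iff F can reach itself via ≥1 edge.
F → G → E → F — yes.

Yes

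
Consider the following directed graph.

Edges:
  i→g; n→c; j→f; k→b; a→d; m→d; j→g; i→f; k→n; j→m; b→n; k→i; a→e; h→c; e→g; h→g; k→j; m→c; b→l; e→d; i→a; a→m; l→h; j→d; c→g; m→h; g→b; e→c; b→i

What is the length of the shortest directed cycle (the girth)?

For each vertex v, BFS finds the shortest path from v back to v.
The shortest such closed walk is i → g → b → i, length 3.

3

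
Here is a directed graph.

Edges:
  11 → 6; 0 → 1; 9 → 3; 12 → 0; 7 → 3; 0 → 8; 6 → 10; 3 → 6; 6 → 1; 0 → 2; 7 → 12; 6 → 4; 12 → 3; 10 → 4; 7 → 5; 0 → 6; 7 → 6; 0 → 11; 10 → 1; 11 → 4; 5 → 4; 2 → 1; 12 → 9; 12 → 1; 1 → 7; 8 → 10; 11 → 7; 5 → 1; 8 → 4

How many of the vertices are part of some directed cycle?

12

A vertex is on a directed cycle iff it belongs to a strongly connected component of size ≥ 2 (or has a self-loop).
The vertices on cycles are {0, 1, 2, 3, 5, 6, 7, 8, 9, 10, 11, 12} — 12 in total.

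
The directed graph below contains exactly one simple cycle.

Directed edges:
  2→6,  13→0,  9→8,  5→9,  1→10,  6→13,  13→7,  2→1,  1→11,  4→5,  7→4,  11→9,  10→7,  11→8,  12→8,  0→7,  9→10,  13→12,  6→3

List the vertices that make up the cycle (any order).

4, 5, 7, 9, 10

DFS with gray/black marking from 10:
10 gray
  7 gray
    4 gray
      5 gray
        9 gray
          9→10: 10 is gray → back edge
Back edge closes the cycle 10 → 7 → 4 → 5 → 9 → 10; its vertices are {4, 5, 7, 9, 10}.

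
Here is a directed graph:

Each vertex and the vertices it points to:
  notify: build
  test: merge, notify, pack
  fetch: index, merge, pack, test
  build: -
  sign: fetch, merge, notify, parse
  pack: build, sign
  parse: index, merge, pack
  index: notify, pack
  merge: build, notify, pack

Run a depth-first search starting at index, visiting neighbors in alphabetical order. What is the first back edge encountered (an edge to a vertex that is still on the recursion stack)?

fetch->index

DFS from index (visiting neighbors in alphabetical order); mark gray on enter, black on exit:
index gray
  notify gray
    build gray
    build black
  notify black
  pack gray
    pack→build: build black — skip
    sign gray
      fetch gray
        fetch→index: index is gray → back edge
First back edge: fetch → index.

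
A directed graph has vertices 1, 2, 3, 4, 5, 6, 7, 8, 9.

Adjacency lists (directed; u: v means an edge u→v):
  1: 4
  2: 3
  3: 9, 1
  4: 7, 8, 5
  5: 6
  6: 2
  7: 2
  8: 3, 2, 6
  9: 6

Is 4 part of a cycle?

4 is on a cycle iff 4 can reach itself via ≥1 edge.
4 → 8 → 3 → 1 → 4 — yes.

Yes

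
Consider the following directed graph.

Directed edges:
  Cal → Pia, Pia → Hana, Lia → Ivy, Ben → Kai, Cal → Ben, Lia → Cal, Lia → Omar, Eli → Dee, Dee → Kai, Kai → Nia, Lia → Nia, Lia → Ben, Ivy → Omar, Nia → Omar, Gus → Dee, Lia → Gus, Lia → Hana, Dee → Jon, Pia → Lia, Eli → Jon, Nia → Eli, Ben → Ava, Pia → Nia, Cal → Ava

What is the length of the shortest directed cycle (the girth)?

3

For each vertex v, BFS finds the shortest path from v back to v.
The shortest such closed walk is Cal → Pia → Lia → Cal, length 3.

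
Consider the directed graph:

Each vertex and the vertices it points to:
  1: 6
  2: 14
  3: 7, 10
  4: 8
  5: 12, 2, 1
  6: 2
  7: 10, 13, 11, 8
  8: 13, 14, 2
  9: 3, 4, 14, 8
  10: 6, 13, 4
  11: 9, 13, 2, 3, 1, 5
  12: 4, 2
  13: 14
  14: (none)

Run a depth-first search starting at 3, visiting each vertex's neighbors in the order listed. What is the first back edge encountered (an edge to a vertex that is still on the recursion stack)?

9->3

DFS from 3 (visiting each vertex's neighbors in the order listed); mark gray on enter, black on exit:
3 gray
  7 gray
    10 gray
      6 gray
        2 gray
          14 gray
          14 black
        2 black
      6 black
      13 gray
        13→14: 14 black — skip
      13 black
      4 gray
        8 gray
          8→13: 13 black — skip
          8→14: 14 black — skip
          8→2: 2 black — skip
        8 black
      4 black
    10 black
    7→13: 13 black — skip
    11 gray
      9 gray
        9→3: 3 is gray → back edge
First back edge: 9 → 3.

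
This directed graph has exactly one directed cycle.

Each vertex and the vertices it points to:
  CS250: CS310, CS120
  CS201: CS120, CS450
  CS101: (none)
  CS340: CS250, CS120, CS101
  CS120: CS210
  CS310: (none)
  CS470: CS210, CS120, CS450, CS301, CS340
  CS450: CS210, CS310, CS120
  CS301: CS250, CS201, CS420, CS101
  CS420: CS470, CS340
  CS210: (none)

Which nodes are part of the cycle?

DFS with gray/black marking from CS301:
CS301 gray
  CS250 gray
    CS310 gray
    CS310 black
    CS120 gray
      CS210 gray
      CS210 black
    CS120 black
  CS250 black
  CS201 gray
    CS201→CS120: CS120 black — skip
    CS450 gray
      CS450→CS210: CS210 black — skip
      CS450→CS310: CS310 black — skip
      CS450→CS120: CS120 black — skip
    CS450 black
  CS201 black
  CS420 gray
    CS470 gray
      CS470→CS210: CS210 black — skip
      CS470→CS120: CS120 black — skip
      CS470→CS450: CS450 black — skip
      CS470→CS301: CS301 is gray → back edge
Back edge closes the cycle CS301 → CS420 → CS470 → CS301; its vertices are {CS301, CS420, CS470}.

CS301, CS420, CS470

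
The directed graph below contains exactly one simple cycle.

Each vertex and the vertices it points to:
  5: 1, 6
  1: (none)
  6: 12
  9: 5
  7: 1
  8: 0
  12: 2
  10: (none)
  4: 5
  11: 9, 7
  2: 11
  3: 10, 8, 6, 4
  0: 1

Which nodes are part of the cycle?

DFS with gray/black marking from 6:
6 gray
  12 gray
    2 gray
      11 gray
        9 gray
          5 gray
            1 gray
            1 black
            5→6: 6 is gray → back edge
Back edge closes the cycle 6 → 12 → 2 → 11 → 9 → 5 → 6; its vertices are {2, 5, 6, 9, 11, 12}.

2, 5, 6, 9, 11, 12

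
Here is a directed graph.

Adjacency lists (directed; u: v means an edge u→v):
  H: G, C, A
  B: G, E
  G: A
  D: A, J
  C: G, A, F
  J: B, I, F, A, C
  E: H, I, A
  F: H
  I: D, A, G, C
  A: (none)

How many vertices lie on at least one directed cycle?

8

A vertex is on a directed cycle iff it belongs to a strongly connected component of size ≥ 2 (or has a self-loop).
The vertices on cycles are {B, C, D, E, F, H, I, J} — 8 in total.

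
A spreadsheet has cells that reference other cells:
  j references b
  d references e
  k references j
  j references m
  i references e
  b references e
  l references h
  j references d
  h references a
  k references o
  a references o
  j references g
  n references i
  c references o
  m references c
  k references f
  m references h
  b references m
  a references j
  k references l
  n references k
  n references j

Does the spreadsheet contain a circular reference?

Yes

DFS with white/gray/black marking, starting from h:
h gray
  a gray
    j gray
      b gray
        m gray
          m→h: h is gray → back edge
Back edge found, so a cycle exists: h → a → j → b → m → h.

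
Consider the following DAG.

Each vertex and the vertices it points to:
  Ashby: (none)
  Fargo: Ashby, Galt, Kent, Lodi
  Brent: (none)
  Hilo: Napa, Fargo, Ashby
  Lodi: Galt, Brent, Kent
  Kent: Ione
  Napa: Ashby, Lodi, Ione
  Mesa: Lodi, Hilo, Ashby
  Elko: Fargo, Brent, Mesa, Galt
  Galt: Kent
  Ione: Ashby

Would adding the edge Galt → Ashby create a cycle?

Adding Galt→Ashby creates a cycle iff Ashby can already reach Galt.
Explore from Ashby: no path reaches Galt. The graph stays acyclic.

No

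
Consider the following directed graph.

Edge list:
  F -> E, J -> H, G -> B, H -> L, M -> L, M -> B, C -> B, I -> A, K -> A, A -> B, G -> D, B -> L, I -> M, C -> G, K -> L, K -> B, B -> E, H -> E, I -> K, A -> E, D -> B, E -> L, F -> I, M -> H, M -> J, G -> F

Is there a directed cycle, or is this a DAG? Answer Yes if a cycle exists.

DFS with white/gray/black marking, starting from M:
M gray
  H gray
    L gray
    L black
    E gray
      E→L: L black — skip
    E black
  H black
  M→L: L black — skip
  J gray
    J→H: H black — skip
  J black
  B gray
    B→E: E black — skip
    B→L: L black — skip
  B black
M black
A gray
  A→B: B black — skip
  A→E: E black — skip
A black
C gray
  G gray
    D gray
      D→B: B black — skip
    D black
    G→B: B black — skip
    F gray
      F→E: E black — skip
      I gray
        K gray
          K→B: B black — skip
          K→L: L black — skip
          K→A: A black — skip
        K black
        I→M: M black — skip
        I→A: A black — skip
      I black
    F black
  G black
  C→B: B black — skip
C black
Every edge goes to a white or black vertex — no back edge, so the graph is acyclic.

No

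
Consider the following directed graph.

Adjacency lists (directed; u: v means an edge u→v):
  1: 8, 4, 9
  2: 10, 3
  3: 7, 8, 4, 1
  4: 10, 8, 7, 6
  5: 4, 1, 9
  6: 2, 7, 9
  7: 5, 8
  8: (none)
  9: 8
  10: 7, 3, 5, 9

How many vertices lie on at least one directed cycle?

8

A vertex is on a directed cycle iff it belongs to a strongly connected component of size ≥ 2 (or has a self-loop).
The vertices on cycles are {1, 2, 3, 4, 5, 6, 7, 10} — 8 in total.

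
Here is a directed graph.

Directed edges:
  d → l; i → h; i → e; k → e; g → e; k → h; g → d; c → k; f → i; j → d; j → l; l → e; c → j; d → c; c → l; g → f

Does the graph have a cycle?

DFS with white/gray/black marking, starting from f:
f gray
  i gray
    h gray
    h black
    e gray
    e black
  i black
f black
c gray
  j gray
    d gray
      d→c: c is gray → back edge
Back edge found, so a cycle exists: c → j → d → c.

Yes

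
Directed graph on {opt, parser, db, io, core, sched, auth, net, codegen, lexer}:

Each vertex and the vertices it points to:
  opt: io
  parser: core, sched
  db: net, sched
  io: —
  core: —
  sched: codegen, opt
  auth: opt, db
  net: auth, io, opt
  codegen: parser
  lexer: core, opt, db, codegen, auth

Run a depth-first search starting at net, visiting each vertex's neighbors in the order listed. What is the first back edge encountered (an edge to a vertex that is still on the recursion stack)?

DFS from net (visiting each vertex's neighbors in the order listed); mark gray on enter, black on exit:
net gray
  auth gray
    opt gray
      io gray
      io black
    opt black
    db gray
      db→net: net is gray → back edge
First back edge: db → net.

db→net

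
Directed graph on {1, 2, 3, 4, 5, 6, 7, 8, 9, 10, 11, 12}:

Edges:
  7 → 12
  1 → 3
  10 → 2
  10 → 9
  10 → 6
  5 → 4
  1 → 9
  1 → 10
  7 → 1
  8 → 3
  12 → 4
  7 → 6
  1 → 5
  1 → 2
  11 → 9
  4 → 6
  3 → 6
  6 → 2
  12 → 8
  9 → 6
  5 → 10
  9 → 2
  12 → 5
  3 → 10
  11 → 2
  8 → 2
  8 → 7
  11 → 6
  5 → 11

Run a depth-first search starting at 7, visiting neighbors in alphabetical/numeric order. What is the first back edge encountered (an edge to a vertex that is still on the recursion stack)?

DFS from 7 (visiting neighbors in alphabetical/numeric order); mark gray on enter, black on exit:
7 gray
  1 gray
    2 gray
    2 black
    3 gray
      6 gray
        6→2: 2 black — skip
      6 black
      10 gray
        10→2: 2 black — skip
        10→6: 6 black — skip
        9 gray
          9→2: 2 black — skip
          9→6: 6 black — skip
        9 black
      10 black
    3 black
    5 gray
      4 gray
        4→6: 6 black — skip
      4 black
      5→10: 10 black — skip
      11 gray
        11→2: 2 black — skip
        11→6: 6 black — skip
        11→9: 9 black — skip
      11 black
    5 black
    1→9: 9 black — skip
    1→10: 10 black — skip
  1 black
  7→6: 6 black — skip
  12 gray
    12→4: 4 black — skip
    12→5: 5 black — skip
    8 gray
      8→2: 2 black — skip
      8→3: 3 black — skip
      8→7: 7 is gray → back edge
First back edge: 8 → 7.

8->7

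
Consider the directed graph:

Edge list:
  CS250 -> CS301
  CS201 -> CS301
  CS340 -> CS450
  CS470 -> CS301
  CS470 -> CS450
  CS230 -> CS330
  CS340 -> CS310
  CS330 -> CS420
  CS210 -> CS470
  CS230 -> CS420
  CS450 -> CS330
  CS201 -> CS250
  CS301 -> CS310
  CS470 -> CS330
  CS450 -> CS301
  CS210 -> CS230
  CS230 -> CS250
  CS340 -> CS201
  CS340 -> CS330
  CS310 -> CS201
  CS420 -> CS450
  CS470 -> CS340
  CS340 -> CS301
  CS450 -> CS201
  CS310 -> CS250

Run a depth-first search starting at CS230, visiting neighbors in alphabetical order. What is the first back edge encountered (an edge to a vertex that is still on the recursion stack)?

CS201→CS250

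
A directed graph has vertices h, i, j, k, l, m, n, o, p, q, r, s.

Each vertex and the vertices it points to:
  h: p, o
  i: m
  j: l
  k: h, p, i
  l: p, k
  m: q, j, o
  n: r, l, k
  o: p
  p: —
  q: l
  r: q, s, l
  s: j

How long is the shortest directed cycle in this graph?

5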